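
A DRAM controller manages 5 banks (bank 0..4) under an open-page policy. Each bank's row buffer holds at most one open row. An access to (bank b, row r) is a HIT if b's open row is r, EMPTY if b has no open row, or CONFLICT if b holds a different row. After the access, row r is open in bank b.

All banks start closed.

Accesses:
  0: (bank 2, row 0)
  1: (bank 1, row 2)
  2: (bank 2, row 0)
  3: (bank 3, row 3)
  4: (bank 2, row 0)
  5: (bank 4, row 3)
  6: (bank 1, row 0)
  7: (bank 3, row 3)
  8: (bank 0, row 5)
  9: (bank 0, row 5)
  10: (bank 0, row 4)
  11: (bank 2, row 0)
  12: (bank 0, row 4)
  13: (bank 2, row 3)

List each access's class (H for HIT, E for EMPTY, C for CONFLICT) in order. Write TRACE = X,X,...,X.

TRACE = E,E,H,E,H,E,C,H,E,H,C,H,H,C

  [0] b2 r0: no row ⇒ E
  [1] b1 r2: no row ⇒ E
  [2] b2 r0: had r0 ⇒ H
  [3] b3 r3: no row ⇒ E
  [4] b2 r0: had r0 ⇒ H
  [5] b4 r3: no row ⇒ E
  [6] b1 r0: had r2 ⇒ C
  [7] b3 r3: had r3 ⇒ H
  [8] b0 r5: no row ⇒ E
  [9] b0 r5: had r5 ⇒ H
  [10] b0 r4: had r5 ⇒ C
  [11] b2 r0: had r0 ⇒ H
  [12] b0 r4: had r4 ⇒ H
  [13] b2 r3: had r0 ⇒ C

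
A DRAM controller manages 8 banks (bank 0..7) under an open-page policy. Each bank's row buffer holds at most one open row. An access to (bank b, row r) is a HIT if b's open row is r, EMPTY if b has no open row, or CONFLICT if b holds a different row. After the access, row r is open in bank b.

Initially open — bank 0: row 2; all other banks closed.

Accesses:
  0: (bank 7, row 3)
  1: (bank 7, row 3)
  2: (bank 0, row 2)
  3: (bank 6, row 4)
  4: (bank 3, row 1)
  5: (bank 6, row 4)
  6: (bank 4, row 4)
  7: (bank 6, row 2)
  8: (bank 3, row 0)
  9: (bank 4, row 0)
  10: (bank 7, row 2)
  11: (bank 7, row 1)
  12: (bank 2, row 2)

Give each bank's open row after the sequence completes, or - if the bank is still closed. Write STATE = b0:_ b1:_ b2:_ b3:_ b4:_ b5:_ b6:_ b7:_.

STATE = b0:2 b1:- b2:2 b3:0 b4:0 b5:- b6:2 b7:1

  [0] b7 r3: no row ⇒ E
  [1] b7 r3: had r3 ⇒ H
  [2] b0 r2: had r2 ⇒ H
  [3] b6 r4: no row ⇒ E
  [4] b3 r1: no row ⇒ E
  [5] b6 r4: had r4 ⇒ H
  [6] b4 r4: no row ⇒ E
  [7] b6 r2: had r4 ⇒ C
  [8] b3 r0: had r1 ⇒ C
  [9] b4 r0: had r4 ⇒ C
  [10] b7 r2: had r3 ⇒ C
  [11] b7 r1: had r2 ⇒ C
  [12] b2 r2: no row ⇒ E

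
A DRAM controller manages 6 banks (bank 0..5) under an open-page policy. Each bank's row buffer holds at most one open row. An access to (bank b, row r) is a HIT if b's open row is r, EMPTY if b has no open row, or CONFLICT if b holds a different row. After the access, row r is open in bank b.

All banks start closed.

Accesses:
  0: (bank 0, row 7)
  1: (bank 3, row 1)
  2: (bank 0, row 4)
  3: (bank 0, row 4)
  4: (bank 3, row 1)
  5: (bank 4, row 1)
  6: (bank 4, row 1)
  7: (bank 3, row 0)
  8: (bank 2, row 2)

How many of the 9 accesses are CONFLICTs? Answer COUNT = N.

COUNT = 2

0: bank 0 row 7 — prev None → EMPTY
1: bank 3 row 1 — prev None → EMPTY
2: bank 0 row 4 — prev 7 → CONFLICT
3: bank 0 row 4 — prev 4 → HIT
4: bank 3 row 1 — prev 1 → HIT
5: bank 4 row 1 — prev None → EMPTY
6: bank 4 row 1 — prev 1 → HIT
7: bank 3 row 0 — prev 1 → CONFLICT
8: bank 2 row 2 — prev None → EMPTY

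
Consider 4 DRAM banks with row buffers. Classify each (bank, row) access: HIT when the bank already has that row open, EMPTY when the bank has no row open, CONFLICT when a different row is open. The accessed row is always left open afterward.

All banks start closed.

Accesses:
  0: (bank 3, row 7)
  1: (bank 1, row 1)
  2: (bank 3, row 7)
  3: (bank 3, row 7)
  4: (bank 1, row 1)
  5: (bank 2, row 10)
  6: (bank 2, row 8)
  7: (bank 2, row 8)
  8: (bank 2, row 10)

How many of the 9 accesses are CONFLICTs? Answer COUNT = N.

#0 (3,7) E
#1 (1,1) E
#2 (3,7) H  (was 7)
#3 (3,7) H  (was 7)
#4 (1,1) H  (was 1)
#5 (2,10) E
#6 (2,8) C  (was 10)
#7 (2,8) H  (was 8)
#8 (2,10) C  (was 8)

COUNT = 2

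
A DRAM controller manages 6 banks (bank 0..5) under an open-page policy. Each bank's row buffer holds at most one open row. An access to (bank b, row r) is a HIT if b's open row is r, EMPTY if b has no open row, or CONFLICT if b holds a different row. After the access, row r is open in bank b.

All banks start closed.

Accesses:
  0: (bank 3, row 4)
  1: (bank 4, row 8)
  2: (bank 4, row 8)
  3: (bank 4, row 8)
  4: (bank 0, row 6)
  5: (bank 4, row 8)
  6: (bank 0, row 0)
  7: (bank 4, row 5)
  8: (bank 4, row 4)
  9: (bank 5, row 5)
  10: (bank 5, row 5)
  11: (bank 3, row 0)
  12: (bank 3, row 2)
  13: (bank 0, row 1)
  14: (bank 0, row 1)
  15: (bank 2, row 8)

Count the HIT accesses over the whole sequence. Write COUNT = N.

0: bank 3 row 4 — prev None → EMPTY
1: bank 4 row 8 — prev None → EMPTY
2: bank 4 row 8 — prev 8 → HIT
3: bank 4 row 8 — prev 8 → HIT
4: bank 0 row 6 — prev None → EMPTY
5: bank 4 row 8 — prev 8 → HIT
6: bank 0 row 0 — prev 6 → CONFLICT
7: bank 4 row 5 — prev 8 → CONFLICT
8: bank 4 row 4 — prev 5 → CONFLICT
9: bank 5 row 5 — prev None → EMPTY
10: bank 5 row 5 — prev 5 → HIT
11: bank 3 row 0 — prev 4 → CONFLICT
12: bank 3 row 2 — prev 0 → CONFLICT
13: bank 0 row 1 — prev 0 → CONFLICT
14: bank 0 row 1 — prev 1 → HIT
15: bank 2 row 8 — prev None → EMPTY

COUNT = 5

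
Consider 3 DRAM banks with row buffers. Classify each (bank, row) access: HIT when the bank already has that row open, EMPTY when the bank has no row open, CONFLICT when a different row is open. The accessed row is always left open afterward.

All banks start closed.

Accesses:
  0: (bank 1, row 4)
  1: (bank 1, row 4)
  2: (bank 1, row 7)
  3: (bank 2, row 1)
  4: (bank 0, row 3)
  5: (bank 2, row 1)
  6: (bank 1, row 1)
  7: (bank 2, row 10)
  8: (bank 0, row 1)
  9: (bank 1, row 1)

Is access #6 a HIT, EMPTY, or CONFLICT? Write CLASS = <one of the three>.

CLASS = CONFLICT

0: bank 1 row 4 — prev None → EMPTY
1: bank 1 row 4 — prev 4 → HIT
2: bank 1 row 7 — prev 4 → CONFLICT
3: bank 2 row 1 — prev None → EMPTY
4: bank 0 row 3 — prev None → EMPTY
5: bank 2 row 1 — prev 1 → HIT
6: bank 1 row 1 — prev 7 → CONFLICT
7: bank 2 row 10 — prev 1 → CONFLICT
8: bank 0 row 1 — prev 3 → CONFLICT
9: bank 1 row 1 — prev 1 → HIT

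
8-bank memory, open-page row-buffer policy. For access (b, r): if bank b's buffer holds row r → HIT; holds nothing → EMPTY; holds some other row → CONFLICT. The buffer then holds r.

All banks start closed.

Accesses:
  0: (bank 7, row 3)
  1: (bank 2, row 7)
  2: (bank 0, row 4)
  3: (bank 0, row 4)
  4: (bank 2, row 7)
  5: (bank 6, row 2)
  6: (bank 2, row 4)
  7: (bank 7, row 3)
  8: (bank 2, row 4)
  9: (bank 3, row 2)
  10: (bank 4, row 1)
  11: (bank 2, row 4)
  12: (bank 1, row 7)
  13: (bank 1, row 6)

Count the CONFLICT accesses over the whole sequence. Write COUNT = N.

COUNT = 2

#0 (7,3) E
#1 (2,7) E
#2 (0,4) E
#3 (0,4) H  (was 4)
#4 (2,7) H  (was 7)
#5 (6,2) E
#6 (2,4) C  (was 7)
#7 (7,3) H  (was 3)
#8 (2,4) H  (was 4)
#9 (3,2) E
#10 (4,1) E
#11 (2,4) H  (was 4)
#12 (1,7) E
#13 (1,6) C  (was 7)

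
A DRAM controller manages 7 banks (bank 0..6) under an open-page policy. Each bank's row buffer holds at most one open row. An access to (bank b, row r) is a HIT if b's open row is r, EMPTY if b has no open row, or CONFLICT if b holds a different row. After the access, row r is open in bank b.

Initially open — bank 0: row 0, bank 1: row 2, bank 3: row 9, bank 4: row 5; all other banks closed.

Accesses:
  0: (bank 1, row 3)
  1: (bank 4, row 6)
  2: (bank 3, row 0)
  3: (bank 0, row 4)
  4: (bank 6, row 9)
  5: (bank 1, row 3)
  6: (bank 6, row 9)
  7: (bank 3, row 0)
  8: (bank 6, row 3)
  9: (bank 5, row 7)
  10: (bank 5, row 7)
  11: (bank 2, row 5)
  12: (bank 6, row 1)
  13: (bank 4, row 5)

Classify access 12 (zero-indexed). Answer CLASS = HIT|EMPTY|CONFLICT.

CLASS = CONFLICT

#0 (1,3) C  (was 2)
#1 (4,6) C  (was 5)
#2 (3,0) C  (was 9)
#3 (0,4) C  (was 0)
#4 (6,9) E
#5 (1,3) H  (was 3)
#6 (6,9) H  (was 9)
#7 (3,0) H  (was 0)
#8 (6,3) C  (was 9)
#9 (5,7) E
#10 (5,7) H  (was 7)
#11 (2,5) E
#12 (6,1) C  (was 3)
#13 (4,5) C  (was 6)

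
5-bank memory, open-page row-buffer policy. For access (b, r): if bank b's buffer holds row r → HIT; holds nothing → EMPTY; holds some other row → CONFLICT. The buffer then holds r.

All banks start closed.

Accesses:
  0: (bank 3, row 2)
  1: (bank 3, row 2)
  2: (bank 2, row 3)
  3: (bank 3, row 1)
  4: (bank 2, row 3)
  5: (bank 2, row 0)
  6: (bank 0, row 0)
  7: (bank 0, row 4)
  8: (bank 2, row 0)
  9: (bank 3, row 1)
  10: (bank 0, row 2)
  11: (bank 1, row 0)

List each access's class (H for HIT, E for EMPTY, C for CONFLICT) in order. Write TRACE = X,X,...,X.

step 0: bank3 None->2 [EMPTY]
step 1: bank3 2->2 [HIT]
step 2: bank2 None->3 [EMPTY]
step 3: bank3 2->1 [CONFLICT]
step 4: bank2 3->3 [HIT]
step 5: bank2 3->0 [CONFLICT]
step 6: bank0 None->0 [EMPTY]
step 7: bank0 0->4 [CONFLICT]
step 8: bank2 0->0 [HIT]
step 9: bank3 1->1 [HIT]
step 10: bank0 4->2 [CONFLICT]
step 11: bank1 None->0 [EMPTY]

TRACE = E,H,E,C,H,C,E,C,H,H,C,E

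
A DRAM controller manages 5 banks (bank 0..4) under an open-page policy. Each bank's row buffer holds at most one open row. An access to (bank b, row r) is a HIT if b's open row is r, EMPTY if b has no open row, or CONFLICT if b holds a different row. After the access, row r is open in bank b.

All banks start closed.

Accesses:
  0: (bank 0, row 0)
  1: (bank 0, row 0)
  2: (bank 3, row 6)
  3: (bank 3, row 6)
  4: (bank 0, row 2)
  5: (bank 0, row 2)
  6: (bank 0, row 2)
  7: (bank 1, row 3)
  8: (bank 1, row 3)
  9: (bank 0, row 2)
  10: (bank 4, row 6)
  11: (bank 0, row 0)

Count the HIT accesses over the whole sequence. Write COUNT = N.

COUNT = 6

0: bank 0 row 0 — prev None → EMPTY
1: bank 0 row 0 — prev 0 → HIT
2: bank 3 row 6 — prev None → EMPTY
3: bank 3 row 6 — prev 6 → HIT
4: bank 0 row 2 — prev 0 → CONFLICT
5: bank 0 row 2 — prev 2 → HIT
6: bank 0 row 2 — prev 2 → HIT
7: bank 1 row 3 — prev None → EMPTY
8: bank 1 row 3 — prev 3 → HIT
9: bank 0 row 2 — prev 2 → HIT
10: bank 4 row 6 — prev None → EMPTY
11: bank 0 row 0 — prev 2 → CONFLICT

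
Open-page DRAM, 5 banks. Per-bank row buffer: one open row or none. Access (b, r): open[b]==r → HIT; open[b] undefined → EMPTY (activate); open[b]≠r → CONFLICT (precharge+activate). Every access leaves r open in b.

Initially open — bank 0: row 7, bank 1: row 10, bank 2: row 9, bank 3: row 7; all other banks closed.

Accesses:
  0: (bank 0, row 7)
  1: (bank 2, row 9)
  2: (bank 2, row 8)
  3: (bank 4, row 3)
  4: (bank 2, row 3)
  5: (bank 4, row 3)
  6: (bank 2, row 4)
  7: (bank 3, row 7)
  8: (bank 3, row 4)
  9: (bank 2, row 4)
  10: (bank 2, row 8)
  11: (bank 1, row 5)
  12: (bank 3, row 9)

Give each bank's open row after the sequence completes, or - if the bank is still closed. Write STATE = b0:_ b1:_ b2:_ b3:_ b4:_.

STATE = b0:7 b1:5 b2:8 b3:9 b4:3

  [0] b0 r7: had r7 ⇒ H
  [1] b2 r9: had r9 ⇒ H
  [2] b2 r8: had r9 ⇒ C
  [3] b4 r3: no row ⇒ E
  [4] b2 r3: had r8 ⇒ C
  [5] b4 r3: had r3 ⇒ H
  [6] b2 r4: had r3 ⇒ C
  [7] b3 r7: had r7 ⇒ H
  [8] b3 r4: had r7 ⇒ C
  [9] b2 r4: had r4 ⇒ H
  [10] b2 r8: had r4 ⇒ C
  [11] b1 r5: had r10 ⇒ C
  [12] b3 r9: had r4 ⇒ C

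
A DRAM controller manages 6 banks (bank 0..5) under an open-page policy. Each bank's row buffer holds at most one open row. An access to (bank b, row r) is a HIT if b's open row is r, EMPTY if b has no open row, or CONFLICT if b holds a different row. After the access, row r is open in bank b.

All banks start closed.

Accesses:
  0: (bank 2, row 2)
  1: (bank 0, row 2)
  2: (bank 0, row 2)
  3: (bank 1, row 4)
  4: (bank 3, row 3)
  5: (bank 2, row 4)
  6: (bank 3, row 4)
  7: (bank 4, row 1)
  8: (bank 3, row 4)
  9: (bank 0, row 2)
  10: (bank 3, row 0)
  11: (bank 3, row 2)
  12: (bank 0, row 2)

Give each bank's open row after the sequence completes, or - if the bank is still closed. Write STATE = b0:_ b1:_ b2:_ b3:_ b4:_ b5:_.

#0 (2,2) E
#1 (0,2) E
#2 (0,2) H  (was 2)
#3 (1,4) E
#4 (3,3) E
#5 (2,4) C  (was 2)
#6 (3,4) C  (was 3)
#7 (4,1) E
#8 (3,4) H  (was 4)
#9 (0,2) H  (was 2)
#10 (3,0) C  (was 4)
#11 (3,2) C  (was 0)
#12 (0,2) H  (was 2)

STATE = b0:2 b1:4 b2:4 b3:2 b4:1 b5:-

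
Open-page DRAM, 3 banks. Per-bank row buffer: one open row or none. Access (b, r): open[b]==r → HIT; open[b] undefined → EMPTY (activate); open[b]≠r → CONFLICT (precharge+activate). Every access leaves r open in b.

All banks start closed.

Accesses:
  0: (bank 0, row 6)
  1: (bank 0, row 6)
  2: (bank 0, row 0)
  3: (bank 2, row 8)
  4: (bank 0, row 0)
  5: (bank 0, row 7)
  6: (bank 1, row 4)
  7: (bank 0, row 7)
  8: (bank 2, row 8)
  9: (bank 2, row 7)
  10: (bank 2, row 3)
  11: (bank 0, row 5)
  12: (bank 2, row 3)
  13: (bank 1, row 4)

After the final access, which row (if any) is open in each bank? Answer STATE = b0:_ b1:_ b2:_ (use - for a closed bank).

STATE = b0:5 b1:4 b2:3

#0 (0,6) E
#1 (0,6) H  (was 6)
#2 (0,0) C  (was 6)
#3 (2,8) E
#4 (0,0) H  (was 0)
#5 (0,7) C  (was 0)
#6 (1,4) E
#7 (0,7) H  (was 7)
#8 (2,8) H  (was 8)
#9 (2,7) C  (was 8)
#10 (2,3) C  (was 7)
#11 (0,5) C  (was 7)
#12 (2,3) H  (was 3)
#13 (1,4) H  (was 4)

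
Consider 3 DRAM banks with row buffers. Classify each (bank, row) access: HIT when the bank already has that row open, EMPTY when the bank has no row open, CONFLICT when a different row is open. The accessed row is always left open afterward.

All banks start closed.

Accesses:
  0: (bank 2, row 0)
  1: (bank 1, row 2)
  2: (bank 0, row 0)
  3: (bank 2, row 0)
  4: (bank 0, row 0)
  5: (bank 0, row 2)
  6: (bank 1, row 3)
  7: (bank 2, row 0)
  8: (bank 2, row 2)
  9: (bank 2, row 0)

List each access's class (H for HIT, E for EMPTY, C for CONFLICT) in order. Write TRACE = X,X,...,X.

#0 (2,0) E
#1 (1,2) E
#2 (0,0) E
#3 (2,0) H  (was 0)
#4 (0,0) H  (was 0)
#5 (0,2) C  (was 0)
#6 (1,3) C  (was 2)
#7 (2,0) H  (was 0)
#8 (2,2) C  (was 0)
#9 (2,0) C  (was 2)

TRACE = E,E,E,H,H,C,C,H,C,C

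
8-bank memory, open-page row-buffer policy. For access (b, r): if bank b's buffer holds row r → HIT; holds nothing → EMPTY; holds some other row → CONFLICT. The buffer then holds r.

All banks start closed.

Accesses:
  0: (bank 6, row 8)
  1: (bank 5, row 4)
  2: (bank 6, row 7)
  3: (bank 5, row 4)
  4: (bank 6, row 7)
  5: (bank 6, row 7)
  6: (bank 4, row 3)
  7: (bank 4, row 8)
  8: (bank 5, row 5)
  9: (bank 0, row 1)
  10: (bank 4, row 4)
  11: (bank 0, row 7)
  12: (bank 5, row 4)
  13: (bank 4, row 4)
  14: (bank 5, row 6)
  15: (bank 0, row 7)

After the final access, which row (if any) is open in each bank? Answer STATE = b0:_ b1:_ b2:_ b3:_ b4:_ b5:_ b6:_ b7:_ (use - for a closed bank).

STATE = b0:7 b1:- b2:- b3:- b4:4 b5:6 b6:7 b7:-

  [0] b6 r8: no row ⇒ E
  [1] b5 r4: no row ⇒ E
  [2] b6 r7: had r8 ⇒ C
  [3] b5 r4: had r4 ⇒ H
  [4] b6 r7: had r7 ⇒ H
  [5] b6 r7: had r7 ⇒ H
  [6] b4 r3: no row ⇒ E
  [7] b4 r8: had r3 ⇒ C
  [8] b5 r5: had r4 ⇒ C
  [9] b0 r1: no row ⇒ E
  [10] b4 r4: had r8 ⇒ C
  [11] b0 r7: had r1 ⇒ C
  [12] b5 r4: had r5 ⇒ C
  [13] b4 r4: had r4 ⇒ H
  [14] b5 r6: had r4 ⇒ C
  [15] b0 r7: had r7 ⇒ H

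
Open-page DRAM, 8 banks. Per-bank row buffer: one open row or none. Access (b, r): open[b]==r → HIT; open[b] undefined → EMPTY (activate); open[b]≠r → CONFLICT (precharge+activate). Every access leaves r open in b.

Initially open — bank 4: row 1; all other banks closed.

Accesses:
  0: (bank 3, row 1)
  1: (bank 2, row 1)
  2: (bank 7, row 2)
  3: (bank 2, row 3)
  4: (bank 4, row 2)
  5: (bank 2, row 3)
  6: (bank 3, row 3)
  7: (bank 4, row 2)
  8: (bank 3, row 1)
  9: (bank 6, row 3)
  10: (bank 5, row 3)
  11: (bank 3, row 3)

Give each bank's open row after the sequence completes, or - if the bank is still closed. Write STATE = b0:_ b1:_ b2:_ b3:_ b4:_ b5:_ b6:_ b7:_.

STATE = b0:- b1:- b2:3 b3:3 b4:2 b5:3 b6:3 b7:2

  [0] b3 r1: no row ⇒ E
  [1] b2 r1: no row ⇒ E
  [2] b7 r2: no row ⇒ E
  [3] b2 r3: had r1 ⇒ C
  [4] b4 r2: had r1 ⇒ C
  [5] b2 r3: had r3 ⇒ H
  [6] b3 r3: had r1 ⇒ C
  [7] b4 r2: had r2 ⇒ H
  [8] b3 r1: had r3 ⇒ C
  [9] b6 r3: no row ⇒ E
  [10] b5 r3: no row ⇒ E
  [11] b3 r3: had r1 ⇒ C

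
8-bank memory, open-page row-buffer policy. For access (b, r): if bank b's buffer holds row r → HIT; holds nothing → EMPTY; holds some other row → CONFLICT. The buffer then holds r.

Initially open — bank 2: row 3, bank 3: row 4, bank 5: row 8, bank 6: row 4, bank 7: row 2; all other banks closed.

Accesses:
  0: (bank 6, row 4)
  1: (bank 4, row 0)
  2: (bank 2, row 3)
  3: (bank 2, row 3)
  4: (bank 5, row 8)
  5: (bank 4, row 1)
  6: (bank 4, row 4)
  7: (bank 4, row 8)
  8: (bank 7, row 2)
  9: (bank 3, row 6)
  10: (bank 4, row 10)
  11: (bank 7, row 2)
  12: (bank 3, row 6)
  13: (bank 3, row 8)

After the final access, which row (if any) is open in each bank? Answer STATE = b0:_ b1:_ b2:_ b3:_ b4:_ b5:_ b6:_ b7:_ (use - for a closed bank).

STATE = b0:- b1:- b2:3 b3:8 b4:10 b5:8 b6:4 b7:2

#0 (6,4) H  (was 4)
#1 (4,0) E
#2 (2,3) H  (was 3)
#3 (2,3) H  (was 3)
#4 (5,8) H  (was 8)
#5 (4,1) C  (was 0)
#6 (4,4) C  (was 1)
#7 (4,8) C  (was 4)
#8 (7,2) H  (was 2)
#9 (3,6) C  (was 4)
#10 (4,10) C  (was 8)
#11 (7,2) H  (was 2)
#12 (3,6) H  (was 6)
#13 (3,8) C  (was 6)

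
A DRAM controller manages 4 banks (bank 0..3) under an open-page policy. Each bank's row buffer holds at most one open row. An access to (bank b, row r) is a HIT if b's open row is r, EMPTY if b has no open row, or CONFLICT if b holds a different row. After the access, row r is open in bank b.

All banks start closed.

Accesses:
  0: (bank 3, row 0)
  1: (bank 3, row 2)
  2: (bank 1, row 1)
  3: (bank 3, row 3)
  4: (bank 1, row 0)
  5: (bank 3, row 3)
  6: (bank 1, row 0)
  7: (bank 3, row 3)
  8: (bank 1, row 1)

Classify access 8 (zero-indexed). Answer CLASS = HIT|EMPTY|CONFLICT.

#0 (3,0) E
#1 (3,2) C  (was 0)
#2 (1,1) E
#3 (3,3) C  (was 2)
#4 (1,0) C  (was 1)
#5 (3,3) H  (was 3)
#6 (1,0) H  (was 0)
#7 (3,3) H  (was 3)
#8 (1,1) C  (was 0)

CLASS = CONFLICT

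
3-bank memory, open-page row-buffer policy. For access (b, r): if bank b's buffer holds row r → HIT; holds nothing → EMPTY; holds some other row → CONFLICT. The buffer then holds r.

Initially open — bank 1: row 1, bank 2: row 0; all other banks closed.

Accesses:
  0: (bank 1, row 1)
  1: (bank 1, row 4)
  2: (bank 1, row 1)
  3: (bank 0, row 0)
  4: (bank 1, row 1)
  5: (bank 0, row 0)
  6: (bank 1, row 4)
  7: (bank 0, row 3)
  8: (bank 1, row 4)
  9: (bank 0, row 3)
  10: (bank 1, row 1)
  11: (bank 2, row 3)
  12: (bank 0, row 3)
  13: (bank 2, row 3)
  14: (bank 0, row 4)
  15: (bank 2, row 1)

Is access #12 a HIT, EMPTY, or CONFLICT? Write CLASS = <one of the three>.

  [0] b1 r1: had r1 ⇒ H
  [1] b1 r4: had r1 ⇒ C
  [2] b1 r1: had r4 ⇒ C
  [3] b0 r0: no row ⇒ E
  [4] b1 r1: had r1 ⇒ H
  [5] b0 r0: had r0 ⇒ H
  [6] b1 r4: had r1 ⇒ C
  [7] b0 r3: had r0 ⇒ C
  [8] b1 r4: had r4 ⇒ H
  [9] b0 r3: had r3 ⇒ H
  [10] b1 r1: had r4 ⇒ C
  [11] b2 r3: had r0 ⇒ C
  [12] b0 r3: had r3 ⇒ H
  [13] b2 r3: had r3 ⇒ H
  [14] b0 r4: had r3 ⇒ C
  [15] b2 r1: had r3 ⇒ C

CLASS = HIT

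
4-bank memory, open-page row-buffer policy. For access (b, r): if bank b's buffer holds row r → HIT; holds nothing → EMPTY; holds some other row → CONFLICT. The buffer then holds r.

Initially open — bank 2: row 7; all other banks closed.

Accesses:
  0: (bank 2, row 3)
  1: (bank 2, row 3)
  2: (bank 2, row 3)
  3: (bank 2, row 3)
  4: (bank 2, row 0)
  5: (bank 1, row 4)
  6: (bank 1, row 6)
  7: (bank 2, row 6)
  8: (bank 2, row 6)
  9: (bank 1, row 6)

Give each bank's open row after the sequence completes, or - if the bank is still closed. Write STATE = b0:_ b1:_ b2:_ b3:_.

STATE = b0:- b1:6 b2:6 b3:-

0: bank 2 row 3 — prev 7 → CONFLICT
1: bank 2 row 3 — prev 3 → HIT
2: bank 2 row 3 — prev 3 → HIT
3: bank 2 row 3 — prev 3 → HIT
4: bank 2 row 0 — prev 3 → CONFLICT
5: bank 1 row 4 — prev None → EMPTY
6: bank 1 row 6 — prev 4 → CONFLICT
7: bank 2 row 6 — prev 0 → CONFLICT
8: bank 2 row 6 — prev 6 → HIT
9: bank 1 row 6 — prev 6 → HIT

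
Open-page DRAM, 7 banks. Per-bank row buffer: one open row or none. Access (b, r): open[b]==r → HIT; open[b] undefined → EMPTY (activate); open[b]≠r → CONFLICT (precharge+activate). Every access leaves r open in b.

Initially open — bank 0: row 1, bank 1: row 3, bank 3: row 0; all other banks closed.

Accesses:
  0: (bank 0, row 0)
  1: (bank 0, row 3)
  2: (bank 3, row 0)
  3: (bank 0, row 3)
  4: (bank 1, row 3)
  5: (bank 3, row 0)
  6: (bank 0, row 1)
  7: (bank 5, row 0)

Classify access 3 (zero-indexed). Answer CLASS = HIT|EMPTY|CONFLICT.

CLASS = HIT

step 0: bank0 1->0 [CONFLICT]
step 1: bank0 0->3 [CONFLICT]
step 2: bank3 0->0 [HIT]
step 3: bank0 3->3 [HIT]
step 4: bank1 3->3 [HIT]
step 5: bank3 0->0 [HIT]
step 6: bank0 3->1 [CONFLICT]
step 7: bank5 None->0 [EMPTY]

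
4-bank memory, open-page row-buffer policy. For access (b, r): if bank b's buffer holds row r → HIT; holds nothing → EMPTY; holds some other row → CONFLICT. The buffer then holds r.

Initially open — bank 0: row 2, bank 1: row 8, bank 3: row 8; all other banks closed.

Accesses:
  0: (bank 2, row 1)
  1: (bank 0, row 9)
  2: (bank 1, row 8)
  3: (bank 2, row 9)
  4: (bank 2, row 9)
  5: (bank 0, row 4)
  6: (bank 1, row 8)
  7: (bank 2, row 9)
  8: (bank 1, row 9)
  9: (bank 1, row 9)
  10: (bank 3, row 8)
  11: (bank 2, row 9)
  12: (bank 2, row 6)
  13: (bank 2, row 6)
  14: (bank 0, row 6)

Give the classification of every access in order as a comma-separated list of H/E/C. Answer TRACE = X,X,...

step 0: bank2 None->1 [EMPTY]
step 1: bank0 2->9 [CONFLICT]
step 2: bank1 8->8 [HIT]
step 3: bank2 1->9 [CONFLICT]
step 4: bank2 9->9 [HIT]
step 5: bank0 9->4 [CONFLICT]
step 6: bank1 8->8 [HIT]
step 7: bank2 9->9 [HIT]
step 8: bank1 8->9 [CONFLICT]
step 9: bank1 9->9 [HIT]
step 10: bank3 8->8 [HIT]
step 11: bank2 9->9 [HIT]
step 12: bank2 9->6 [CONFLICT]
step 13: bank2 6->6 [HIT]
step 14: bank0 4->6 [CONFLICT]

TRACE = E,C,H,C,H,C,H,H,C,H,H,H,C,H,C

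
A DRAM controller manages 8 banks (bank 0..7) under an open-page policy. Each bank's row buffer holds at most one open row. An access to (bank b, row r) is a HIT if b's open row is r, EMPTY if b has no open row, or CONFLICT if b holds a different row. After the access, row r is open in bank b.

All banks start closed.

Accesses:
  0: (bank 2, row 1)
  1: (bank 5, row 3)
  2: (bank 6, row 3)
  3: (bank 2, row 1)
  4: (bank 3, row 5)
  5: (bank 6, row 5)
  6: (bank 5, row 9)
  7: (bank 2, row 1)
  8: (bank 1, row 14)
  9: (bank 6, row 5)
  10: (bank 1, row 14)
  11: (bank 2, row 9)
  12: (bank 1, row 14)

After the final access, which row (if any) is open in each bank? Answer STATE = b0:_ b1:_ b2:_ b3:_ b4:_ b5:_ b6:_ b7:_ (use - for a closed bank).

#0 (2,1) E
#1 (5,3) E
#2 (6,3) E
#3 (2,1) H  (was 1)
#4 (3,5) E
#5 (6,5) C  (was 3)
#6 (5,9) C  (was 3)
#7 (2,1) H  (was 1)
#8 (1,14) E
#9 (6,5) H  (was 5)
#10 (1,14) H  (was 14)
#11 (2,9) C  (was 1)
#12 (1,14) H  (was 14)

STATE = b0:- b1:14 b2:9 b3:5 b4:- b5:9 b6:5 b7:-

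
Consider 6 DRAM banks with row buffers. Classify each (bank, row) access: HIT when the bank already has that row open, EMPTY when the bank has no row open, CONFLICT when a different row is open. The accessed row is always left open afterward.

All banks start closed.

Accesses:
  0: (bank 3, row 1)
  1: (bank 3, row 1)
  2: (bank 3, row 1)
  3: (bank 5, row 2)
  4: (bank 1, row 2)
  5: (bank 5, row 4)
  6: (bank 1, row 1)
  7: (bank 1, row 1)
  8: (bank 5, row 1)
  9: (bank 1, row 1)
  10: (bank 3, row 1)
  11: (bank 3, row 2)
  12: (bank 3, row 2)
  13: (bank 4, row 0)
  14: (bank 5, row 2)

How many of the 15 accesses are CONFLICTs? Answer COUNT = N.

#0 (3,1) E
#1 (3,1) H  (was 1)
#2 (3,1) H  (was 1)
#3 (5,2) E
#4 (1,2) E
#5 (5,4) C  (was 2)
#6 (1,1) C  (was 2)
#7 (1,1) H  (was 1)
#8 (5,1) C  (was 4)
#9 (1,1) H  (was 1)
#10 (3,1) H  (was 1)
#11 (3,2) C  (was 1)
#12 (3,2) H  (was 2)
#13 (4,0) E
#14 (5,2) C  (was 1)

COUNT = 5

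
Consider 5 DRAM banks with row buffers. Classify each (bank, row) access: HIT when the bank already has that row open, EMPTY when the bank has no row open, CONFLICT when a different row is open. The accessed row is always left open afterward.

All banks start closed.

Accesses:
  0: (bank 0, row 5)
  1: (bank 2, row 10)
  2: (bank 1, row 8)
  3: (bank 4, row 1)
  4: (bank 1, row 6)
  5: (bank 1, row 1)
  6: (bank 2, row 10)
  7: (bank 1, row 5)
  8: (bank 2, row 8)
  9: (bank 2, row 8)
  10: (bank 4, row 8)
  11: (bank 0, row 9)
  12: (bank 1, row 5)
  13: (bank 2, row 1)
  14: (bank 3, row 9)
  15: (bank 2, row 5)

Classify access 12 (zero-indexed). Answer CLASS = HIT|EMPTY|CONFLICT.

  [0] b0 r5: no row ⇒ E
  [1] b2 r10: no row ⇒ E
  [2] b1 r8: no row ⇒ E
  [3] b4 r1: no row ⇒ E
  [4] b1 r6: had r8 ⇒ C
  [5] b1 r1: had r6 ⇒ C
  [6] b2 r10: had r10 ⇒ H
  [7] b1 r5: had r1 ⇒ C
  [8] b2 r8: had r10 ⇒ C
  [9] b2 r8: had r8 ⇒ H
  [10] b4 r8: had r1 ⇒ C
  [11] b0 r9: had r5 ⇒ C
  [12] b1 r5: had r5 ⇒ H
  [13] b2 r1: had r8 ⇒ C
  [14] b3 r9: no row ⇒ E
  [15] b2 r5: had r1 ⇒ C

CLASS = HIT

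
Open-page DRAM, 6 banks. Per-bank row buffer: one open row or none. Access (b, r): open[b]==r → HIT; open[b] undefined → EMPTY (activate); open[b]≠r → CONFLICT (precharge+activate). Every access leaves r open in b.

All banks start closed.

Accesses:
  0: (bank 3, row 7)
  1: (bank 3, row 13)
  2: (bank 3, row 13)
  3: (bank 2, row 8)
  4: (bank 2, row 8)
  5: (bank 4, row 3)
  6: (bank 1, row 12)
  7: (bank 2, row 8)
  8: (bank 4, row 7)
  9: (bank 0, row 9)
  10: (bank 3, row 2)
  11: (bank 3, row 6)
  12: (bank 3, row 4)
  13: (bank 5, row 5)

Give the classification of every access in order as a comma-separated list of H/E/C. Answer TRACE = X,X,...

  [0] b3 r7: no row ⇒ E
  [1] b3 r13: had r7 ⇒ C
  [2] b3 r13: had r13 ⇒ H
  [3] b2 r8: no row ⇒ E
  [4] b2 r8: had r8 ⇒ H
  [5] b4 r3: no row ⇒ E
  [6] b1 r12: no row ⇒ E
  [7] b2 r8: had r8 ⇒ H
  [8] b4 r7: had r3 ⇒ C
  [9] b0 r9: no row ⇒ E
  [10] b3 r2: had r13 ⇒ C
  [11] b3 r6: had r2 ⇒ C
  [12] b3 r4: had r6 ⇒ C
  [13] b5 r5: no row ⇒ E

TRACE = E,C,H,E,H,E,E,H,C,E,C,C,C,E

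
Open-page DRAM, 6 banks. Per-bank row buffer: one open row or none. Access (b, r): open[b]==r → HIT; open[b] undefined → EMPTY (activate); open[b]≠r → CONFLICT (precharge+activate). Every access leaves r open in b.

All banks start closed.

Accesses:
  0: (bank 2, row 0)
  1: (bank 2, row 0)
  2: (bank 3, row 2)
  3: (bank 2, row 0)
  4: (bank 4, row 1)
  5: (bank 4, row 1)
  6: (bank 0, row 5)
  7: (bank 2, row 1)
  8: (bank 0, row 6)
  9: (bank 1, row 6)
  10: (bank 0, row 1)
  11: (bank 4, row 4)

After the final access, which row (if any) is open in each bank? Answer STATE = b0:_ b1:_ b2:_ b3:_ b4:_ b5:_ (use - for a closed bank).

STATE = b0:1 b1:6 b2:1 b3:2 b4:4 b5:-

  [0] b2 r0: no row ⇒ E
  [1] b2 r0: had r0 ⇒ H
  [2] b3 r2: no row ⇒ E
  [3] b2 r0: had r0 ⇒ H
  [4] b4 r1: no row ⇒ E
  [5] b4 r1: had r1 ⇒ H
  [6] b0 r5: no row ⇒ E
  [7] b2 r1: had r0 ⇒ C
  [8] b0 r6: had r5 ⇒ C
  [9] b1 r6: no row ⇒ E
  [10] b0 r1: had r6 ⇒ C
  [11] b4 r4: had r1 ⇒ C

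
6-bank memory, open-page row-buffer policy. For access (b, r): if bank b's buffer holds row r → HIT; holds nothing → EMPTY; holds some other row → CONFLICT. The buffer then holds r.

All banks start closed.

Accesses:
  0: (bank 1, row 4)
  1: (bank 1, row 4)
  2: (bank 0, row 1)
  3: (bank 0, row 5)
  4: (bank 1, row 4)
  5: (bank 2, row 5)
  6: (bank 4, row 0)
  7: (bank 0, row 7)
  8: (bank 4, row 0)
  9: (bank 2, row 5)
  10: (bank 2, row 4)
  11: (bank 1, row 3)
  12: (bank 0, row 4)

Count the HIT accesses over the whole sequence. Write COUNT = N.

COUNT = 4

0: bank 1 row 4 — prev None → EMPTY
1: bank 1 row 4 — prev 4 → HIT
2: bank 0 row 1 — prev None → EMPTY
3: bank 0 row 5 — prev 1 → CONFLICT
4: bank 1 row 4 — prev 4 → HIT
5: bank 2 row 5 — prev None → EMPTY
6: bank 4 row 0 — prev None → EMPTY
7: bank 0 row 7 — prev 5 → CONFLICT
8: bank 4 row 0 — prev 0 → HIT
9: bank 2 row 5 — prev 5 → HIT
10: bank 2 row 4 — prev 5 → CONFLICT
11: bank 1 row 3 — prev 4 → CONFLICT
12: bank 0 row 4 — prev 7 → CONFLICT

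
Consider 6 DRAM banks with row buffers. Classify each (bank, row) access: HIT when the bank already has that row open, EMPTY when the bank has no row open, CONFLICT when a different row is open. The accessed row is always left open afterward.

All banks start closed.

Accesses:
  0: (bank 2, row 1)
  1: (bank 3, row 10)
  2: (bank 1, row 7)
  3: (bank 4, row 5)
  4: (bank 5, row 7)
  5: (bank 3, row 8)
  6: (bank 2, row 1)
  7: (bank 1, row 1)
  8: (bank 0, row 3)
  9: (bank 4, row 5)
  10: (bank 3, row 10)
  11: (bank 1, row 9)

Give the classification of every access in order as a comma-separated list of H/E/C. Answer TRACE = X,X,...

TRACE = E,E,E,E,E,C,H,C,E,H,C,C

0: bank 2 row 1 — prev None → EMPTY
1: bank 3 row 10 — prev None → EMPTY
2: bank 1 row 7 — prev None → EMPTY
3: bank 4 row 5 — prev None → EMPTY
4: bank 5 row 7 — prev None → EMPTY
5: bank 3 row 8 — prev 10 → CONFLICT
6: bank 2 row 1 — prev 1 → HIT
7: bank 1 row 1 — prev 7 → CONFLICT
8: bank 0 row 3 — prev None → EMPTY
9: bank 4 row 5 — prev 5 → HIT
10: bank 3 row 10 — prev 8 → CONFLICT
11: bank 1 row 9 — prev 1 → CONFLICT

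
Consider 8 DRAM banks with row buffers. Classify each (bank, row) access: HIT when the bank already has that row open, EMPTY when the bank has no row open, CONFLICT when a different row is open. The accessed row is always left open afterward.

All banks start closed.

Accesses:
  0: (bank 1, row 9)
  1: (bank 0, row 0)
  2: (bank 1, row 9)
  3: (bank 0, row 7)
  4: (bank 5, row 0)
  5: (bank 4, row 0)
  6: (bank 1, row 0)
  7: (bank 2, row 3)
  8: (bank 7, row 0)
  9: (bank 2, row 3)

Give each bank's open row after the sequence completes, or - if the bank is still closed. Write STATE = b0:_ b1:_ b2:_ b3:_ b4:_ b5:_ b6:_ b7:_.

STATE = b0:7 b1:0 b2:3 b3:- b4:0 b5:0 b6:- b7:0

#0 (1,9) E
#1 (0,0) E
#2 (1,9) H  (was 9)
#3 (0,7) C  (was 0)
#4 (5,0) E
#5 (4,0) E
#6 (1,0) C  (was 9)
#7 (2,3) E
#8 (7,0) E
#9 (2,3) H  (was 3)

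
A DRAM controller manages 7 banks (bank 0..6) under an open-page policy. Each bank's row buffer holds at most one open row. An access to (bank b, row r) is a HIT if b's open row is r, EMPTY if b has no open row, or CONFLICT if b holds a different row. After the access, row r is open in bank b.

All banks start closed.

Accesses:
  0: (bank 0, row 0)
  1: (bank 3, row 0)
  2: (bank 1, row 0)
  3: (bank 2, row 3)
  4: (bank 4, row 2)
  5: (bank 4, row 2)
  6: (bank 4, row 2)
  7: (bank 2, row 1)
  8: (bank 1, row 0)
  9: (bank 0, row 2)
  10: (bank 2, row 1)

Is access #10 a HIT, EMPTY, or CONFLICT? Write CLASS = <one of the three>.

CLASS = HIT

#0 (0,0) E
#1 (3,0) E
#2 (1,0) E
#3 (2,3) E
#4 (4,2) E
#5 (4,2) H  (was 2)
#6 (4,2) H  (was 2)
#7 (2,1) C  (was 3)
#8 (1,0) H  (was 0)
#9 (0,2) C  (was 0)
#10 (2,1) H  (was 1)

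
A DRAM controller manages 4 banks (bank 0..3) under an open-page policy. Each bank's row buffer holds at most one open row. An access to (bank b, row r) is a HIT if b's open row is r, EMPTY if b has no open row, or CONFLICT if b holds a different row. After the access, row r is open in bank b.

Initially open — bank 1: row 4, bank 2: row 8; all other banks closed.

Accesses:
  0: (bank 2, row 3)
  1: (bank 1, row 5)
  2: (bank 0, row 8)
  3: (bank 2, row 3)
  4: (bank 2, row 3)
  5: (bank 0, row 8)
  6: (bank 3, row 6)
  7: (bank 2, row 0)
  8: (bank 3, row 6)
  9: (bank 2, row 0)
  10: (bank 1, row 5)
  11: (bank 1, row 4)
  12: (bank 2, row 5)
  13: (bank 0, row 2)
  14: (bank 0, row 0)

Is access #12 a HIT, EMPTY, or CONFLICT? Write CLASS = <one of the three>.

CLASS = CONFLICT

  [0] b2 r3: had r8 ⇒ C
  [1] b1 r5: had r4 ⇒ C
  [2] b0 r8: no row ⇒ E
  [3] b2 r3: had r3 ⇒ H
  [4] b2 r3: had r3 ⇒ H
  [5] b0 r8: had r8 ⇒ H
  [6] b3 r6: no row ⇒ E
  [7] b2 r0: had r3 ⇒ C
  [8] b3 r6: had r6 ⇒ H
  [9] b2 r0: had r0 ⇒ H
  [10] b1 r5: had r5 ⇒ H
  [11] b1 r4: had r5 ⇒ C
  [12] b2 r5: had r0 ⇒ C
  [13] b0 r2: had r8 ⇒ C
  [14] b0 r0: had r2 ⇒ C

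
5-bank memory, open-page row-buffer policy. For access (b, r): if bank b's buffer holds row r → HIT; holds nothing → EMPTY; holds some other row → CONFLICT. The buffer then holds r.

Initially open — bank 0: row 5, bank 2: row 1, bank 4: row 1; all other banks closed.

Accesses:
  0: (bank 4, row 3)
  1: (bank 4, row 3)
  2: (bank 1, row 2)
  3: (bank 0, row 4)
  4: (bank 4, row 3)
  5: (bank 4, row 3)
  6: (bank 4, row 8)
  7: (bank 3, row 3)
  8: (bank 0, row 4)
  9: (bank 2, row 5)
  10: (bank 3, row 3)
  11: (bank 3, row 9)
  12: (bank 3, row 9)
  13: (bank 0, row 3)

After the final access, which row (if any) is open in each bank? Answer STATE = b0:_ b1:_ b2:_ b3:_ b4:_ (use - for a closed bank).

STATE = b0:3 b1:2 b2:5 b3:9 b4:8

0: bank 4 row 3 — prev 1 → CONFLICT
1: bank 4 row 3 — prev 3 → HIT
2: bank 1 row 2 — prev None → EMPTY
3: bank 0 row 4 — prev 5 → CONFLICT
4: bank 4 row 3 — prev 3 → HIT
5: bank 4 row 3 — prev 3 → HIT
6: bank 4 row 8 — prev 3 → CONFLICT
7: bank 3 row 3 — prev None → EMPTY
8: bank 0 row 4 — prev 4 → HIT
9: bank 2 row 5 — prev 1 → CONFLICT
10: bank 3 row 3 — prev 3 → HIT
11: bank 3 row 9 — prev 3 → CONFLICT
12: bank 3 row 9 — prev 9 → HIT
13: bank 0 row 3 — prev 4 → CONFLICT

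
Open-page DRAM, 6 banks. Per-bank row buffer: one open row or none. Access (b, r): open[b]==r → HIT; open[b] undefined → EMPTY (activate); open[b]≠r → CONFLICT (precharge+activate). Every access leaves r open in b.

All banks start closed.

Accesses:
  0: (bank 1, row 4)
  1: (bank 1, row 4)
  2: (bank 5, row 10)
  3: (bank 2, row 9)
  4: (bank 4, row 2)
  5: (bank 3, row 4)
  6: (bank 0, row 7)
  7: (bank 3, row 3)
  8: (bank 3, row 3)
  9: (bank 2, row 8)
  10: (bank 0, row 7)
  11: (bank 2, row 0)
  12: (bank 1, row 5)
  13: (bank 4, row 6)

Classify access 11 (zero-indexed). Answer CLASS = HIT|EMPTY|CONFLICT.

  [0] b1 r4: no row ⇒ E
  [1] b1 r4: had r4 ⇒ H
  [2] b5 r10: no row ⇒ E
  [3] b2 r9: no row ⇒ E
  [4] b4 r2: no row ⇒ E
  [5] b3 r4: no row ⇒ E
  [6] b0 r7: no row ⇒ E
  [7] b3 r3: had r4 ⇒ C
  [8] b3 r3: had r3 ⇒ H
  [9] b2 r8: had r9 ⇒ C
  [10] b0 r7: had r7 ⇒ H
  [11] b2 r0: had r8 ⇒ C
  [12] b1 r5: had r4 ⇒ C
  [13] b4 r6: had r2 ⇒ C

CLASS = CONFLICT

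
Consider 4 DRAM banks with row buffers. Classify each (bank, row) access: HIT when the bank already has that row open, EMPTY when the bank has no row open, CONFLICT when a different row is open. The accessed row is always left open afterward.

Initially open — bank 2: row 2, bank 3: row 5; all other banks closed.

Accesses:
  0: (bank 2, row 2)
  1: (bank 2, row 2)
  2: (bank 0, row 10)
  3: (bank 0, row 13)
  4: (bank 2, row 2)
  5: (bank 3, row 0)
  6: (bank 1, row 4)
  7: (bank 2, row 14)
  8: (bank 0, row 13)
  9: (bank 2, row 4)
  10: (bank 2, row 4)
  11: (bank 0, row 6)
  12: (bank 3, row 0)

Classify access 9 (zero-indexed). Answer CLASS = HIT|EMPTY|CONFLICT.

CLASS = CONFLICT

  [0] b2 r2: had r2 ⇒ H
  [1] b2 r2: had r2 ⇒ H
  [2] b0 r10: no row ⇒ E
  [3] b0 r13: had r10 ⇒ C
  [4] b2 r2: had r2 ⇒ H
  [5] b3 r0: had r5 ⇒ C
  [6] b1 r4: no row ⇒ E
  [7] b2 r14: had r2 ⇒ C
  [8] b0 r13: had r13 ⇒ H
  [9] b2 r4: had r14 ⇒ C
  [10] b2 r4: had r4 ⇒ H
  [11] b0 r6: had r13 ⇒ C
  [12] b3 r0: had r0 ⇒ H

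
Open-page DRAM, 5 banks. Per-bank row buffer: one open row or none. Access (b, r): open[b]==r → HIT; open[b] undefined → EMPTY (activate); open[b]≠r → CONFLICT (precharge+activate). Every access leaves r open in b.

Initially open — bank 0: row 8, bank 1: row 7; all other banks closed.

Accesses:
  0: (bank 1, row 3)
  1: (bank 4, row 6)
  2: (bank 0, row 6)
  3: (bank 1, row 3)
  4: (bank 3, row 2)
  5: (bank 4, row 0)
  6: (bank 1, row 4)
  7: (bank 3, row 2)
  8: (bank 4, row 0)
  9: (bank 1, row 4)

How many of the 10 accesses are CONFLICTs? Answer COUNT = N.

  [0] b1 r3: had r7 ⇒ C
  [1] b4 r6: no row ⇒ E
  [2] b0 r6: had r8 ⇒ C
  [3] b1 r3: had r3 ⇒ H
  [4] b3 r2: no row ⇒ E
  [5] b4 r0: had r6 ⇒ C
  [6] b1 r4: had r3 ⇒ C
  [7] b3 r2: had r2 ⇒ H
  [8] b4 r0: had r0 ⇒ H
  [9] b1 r4: had r4 ⇒ H

COUNT = 4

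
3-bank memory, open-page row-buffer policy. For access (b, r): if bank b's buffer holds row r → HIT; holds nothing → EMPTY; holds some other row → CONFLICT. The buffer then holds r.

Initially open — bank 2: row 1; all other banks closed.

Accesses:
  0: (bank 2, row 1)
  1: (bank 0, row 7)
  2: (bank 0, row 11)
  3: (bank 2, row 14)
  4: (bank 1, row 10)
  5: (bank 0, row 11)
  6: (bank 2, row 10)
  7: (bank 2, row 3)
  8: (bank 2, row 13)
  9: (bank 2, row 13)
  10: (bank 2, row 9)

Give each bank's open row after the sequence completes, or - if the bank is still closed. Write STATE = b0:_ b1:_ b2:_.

STATE = b0:11 b1:10 b2:9

step 0: bank2 1->1 [HIT]
step 1: bank0 None->7 [EMPTY]
step 2: bank0 7->11 [CONFLICT]
step 3: bank2 1->14 [CONFLICT]
step 4: bank1 None->10 [EMPTY]
step 5: bank0 11->11 [HIT]
step 6: bank2 14->10 [CONFLICT]
step 7: bank2 10->3 [CONFLICT]
step 8: bank2 3->13 [CONFLICT]
step 9: bank2 13->13 [HIT]
step 10: bank2 13->9 [CONFLICT]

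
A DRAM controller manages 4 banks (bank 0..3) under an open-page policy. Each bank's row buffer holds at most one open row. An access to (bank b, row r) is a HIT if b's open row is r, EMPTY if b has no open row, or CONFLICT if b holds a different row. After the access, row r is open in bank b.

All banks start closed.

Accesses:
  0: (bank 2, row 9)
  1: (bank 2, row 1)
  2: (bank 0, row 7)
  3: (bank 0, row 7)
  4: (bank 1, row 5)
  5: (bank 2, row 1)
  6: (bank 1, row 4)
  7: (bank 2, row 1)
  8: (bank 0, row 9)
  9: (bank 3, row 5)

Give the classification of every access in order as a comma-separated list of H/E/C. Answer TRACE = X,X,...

TRACE = E,C,E,H,E,H,C,H,C,E

  [0] b2 r9: no row ⇒ E
  [1] b2 r1: had r9 ⇒ C
  [2] b0 r7: no row ⇒ E
  [3] b0 r7: had r7 ⇒ H
  [4] b1 r5: no row ⇒ E
  [5] b2 r1: had r1 ⇒ H
  [6] b1 r4: had r5 ⇒ C
  [7] b2 r1: had r1 ⇒ H
  [8] b0 r9: had r7 ⇒ C
  [9] b3 r5: no row ⇒ E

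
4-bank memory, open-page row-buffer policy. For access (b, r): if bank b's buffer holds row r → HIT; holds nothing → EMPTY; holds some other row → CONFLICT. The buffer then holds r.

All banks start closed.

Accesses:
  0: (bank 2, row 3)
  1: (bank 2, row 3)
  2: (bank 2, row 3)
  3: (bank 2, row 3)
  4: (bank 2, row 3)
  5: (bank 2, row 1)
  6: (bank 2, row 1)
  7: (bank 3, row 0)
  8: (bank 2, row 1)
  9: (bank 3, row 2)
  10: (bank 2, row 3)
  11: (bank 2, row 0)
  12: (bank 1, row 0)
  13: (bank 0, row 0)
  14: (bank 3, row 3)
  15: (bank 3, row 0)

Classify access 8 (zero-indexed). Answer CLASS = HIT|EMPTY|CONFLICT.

CLASS = HIT

#0 (2,3) E
#1 (2,3) H  (was 3)
#2 (2,3) H  (was 3)
#3 (2,3) H  (was 3)
#4 (2,3) H  (was 3)
#5 (2,1) C  (was 3)
#6 (2,1) H  (was 1)
#7 (3,0) E
#8 (2,1) H  (was 1)
#9 (3,2) C  (was 0)
#10 (2,3) C  (was 1)
#11 (2,0) C  (was 3)
#12 (1,0) E
#13 (0,0) E
#14 (3,3) C  (was 2)
#15 (3,0) C  (was 3)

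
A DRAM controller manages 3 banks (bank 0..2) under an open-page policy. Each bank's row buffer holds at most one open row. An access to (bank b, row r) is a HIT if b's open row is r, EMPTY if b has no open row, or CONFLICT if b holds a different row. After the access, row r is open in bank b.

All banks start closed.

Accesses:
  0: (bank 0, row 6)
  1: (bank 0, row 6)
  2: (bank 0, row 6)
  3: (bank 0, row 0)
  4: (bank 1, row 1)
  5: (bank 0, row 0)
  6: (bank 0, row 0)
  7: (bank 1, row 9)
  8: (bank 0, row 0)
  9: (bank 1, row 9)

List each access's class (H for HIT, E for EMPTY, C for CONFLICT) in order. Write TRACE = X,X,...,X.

TRACE = E,H,H,C,E,H,H,C,H,H

  [0] b0 r6: no row ⇒ E
  [1] b0 r6: had r6 ⇒ H
  [2] b0 r6: had r6 ⇒ H
  [3] b0 r0: had r6 ⇒ C
  [4] b1 r1: no row ⇒ E
  [5] b0 r0: had r0 ⇒ H
  [6] b0 r0: had r0 ⇒ H
  [7] b1 r9: had r1 ⇒ C
  [8] b0 r0: had r0 ⇒ H
  [9] b1 r9: had r9 ⇒ H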